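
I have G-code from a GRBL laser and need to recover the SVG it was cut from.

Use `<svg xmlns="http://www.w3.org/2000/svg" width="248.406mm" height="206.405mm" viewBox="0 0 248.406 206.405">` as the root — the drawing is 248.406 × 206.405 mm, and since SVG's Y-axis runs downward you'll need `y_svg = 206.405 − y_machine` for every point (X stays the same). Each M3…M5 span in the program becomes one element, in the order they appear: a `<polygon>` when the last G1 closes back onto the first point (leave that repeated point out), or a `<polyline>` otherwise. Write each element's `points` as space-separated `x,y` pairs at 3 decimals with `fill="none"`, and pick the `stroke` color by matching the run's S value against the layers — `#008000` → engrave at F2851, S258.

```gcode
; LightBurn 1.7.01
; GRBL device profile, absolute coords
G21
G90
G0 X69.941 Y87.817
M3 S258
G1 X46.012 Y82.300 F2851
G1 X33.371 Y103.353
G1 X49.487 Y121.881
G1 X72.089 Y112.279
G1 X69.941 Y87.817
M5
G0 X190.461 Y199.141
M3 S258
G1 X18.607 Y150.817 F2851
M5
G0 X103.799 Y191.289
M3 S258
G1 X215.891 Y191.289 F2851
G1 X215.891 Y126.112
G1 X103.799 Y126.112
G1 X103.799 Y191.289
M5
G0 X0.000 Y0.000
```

<svg xmlns="http://www.w3.org/2000/svg" width="248.406mm" height="206.405mm" viewBox="0 0 248.406 206.405">
  <polygon points="69.941,118.588 46.012,124.105 33.371,103.052 49.487,84.524 72.089,94.126" fill="none" stroke="#008000"/>
  <polyline points="190.461,7.264 18.607,55.588" fill="none" stroke="#008000"/>
  <polygon points="103.799,15.116 215.891,15.116 215.891,80.293 103.799,80.293" fill="none" stroke="#008000"/>
</svg>

Each laser-on run becomes one SVG element. Flip Y back into SVG space with y_svg = 206.405 − y_machine. Every run uses S258, so all elements get stroke `#008000` (engrave).

Run 1: The run returns to its start, so emit a `<polygon>` with points (Y-flipped): 69.941,118.588 46.012,124.105 33.371,103.052 49.487,84.524 72.089,94.126.

Run 2: The run is open, so emit a `<polyline>` with points (Y-flipped): 190.461,7.264 18.607,55.588.

Run 3: The run returns to its start, so emit a `<polygon>` with points (Y-flipped): 103.799,15.116 215.891,15.116 215.891,80.293 103.799,80.293.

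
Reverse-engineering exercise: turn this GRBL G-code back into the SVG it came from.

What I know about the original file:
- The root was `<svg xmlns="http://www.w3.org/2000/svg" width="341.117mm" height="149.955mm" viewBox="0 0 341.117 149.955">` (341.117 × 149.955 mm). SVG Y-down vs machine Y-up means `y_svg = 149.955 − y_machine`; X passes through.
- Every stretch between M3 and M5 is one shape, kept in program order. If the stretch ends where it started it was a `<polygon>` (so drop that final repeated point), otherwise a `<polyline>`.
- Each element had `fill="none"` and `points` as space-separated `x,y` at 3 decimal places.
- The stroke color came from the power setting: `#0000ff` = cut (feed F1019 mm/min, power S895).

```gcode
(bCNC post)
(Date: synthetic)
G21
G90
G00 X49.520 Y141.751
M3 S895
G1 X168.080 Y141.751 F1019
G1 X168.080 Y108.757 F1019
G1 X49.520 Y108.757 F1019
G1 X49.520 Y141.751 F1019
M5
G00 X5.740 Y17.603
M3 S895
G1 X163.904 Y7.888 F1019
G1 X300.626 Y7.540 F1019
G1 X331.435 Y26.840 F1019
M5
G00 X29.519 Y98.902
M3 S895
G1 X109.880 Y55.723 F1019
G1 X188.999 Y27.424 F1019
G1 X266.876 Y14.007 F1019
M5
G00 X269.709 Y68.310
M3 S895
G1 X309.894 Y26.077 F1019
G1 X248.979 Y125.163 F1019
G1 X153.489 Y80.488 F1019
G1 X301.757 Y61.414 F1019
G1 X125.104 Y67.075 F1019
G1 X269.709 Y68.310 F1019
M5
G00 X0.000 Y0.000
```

Machine Y-up, SVG Y-down with viewBox height 149.955, so y_svg = 149.955 − y_machine; X carries over. Every run uses S895, so all elements get stroke `#0000ff` (cut).

Run 1: The run returns to its start, so emit a `<polygon>` with points (Y-flipped): 49.520,8.204 168.080,8.204 168.080,41.198 49.520,41.198.

Run 2: The run is open, so emit a `<polyline>` with points (Y-flipped): 5.740,132.352 163.904,142.067 300.626,142.415 331.435,123.115.

Run 3: The run is open, so emit a `<polyline>` with points (Y-flipped): 29.519,51.053 109.880,94.232 188.999,122.531 266.876,135.948.

Run 4: The run returns to its start, so emit a `<polygon>` with points (Y-flipped): 269.709,81.645 309.894,123.878 248.979,24.792 153.489,69.467 301.757,88.541 125.104,82.880.

<svg xmlns="http://www.w3.org/2000/svg" width="341.117mm" height="149.955mm" viewBox="0 0 341.117 149.955">
  <polygon points="49.520,8.204 168.080,8.204 168.080,41.198 49.520,41.198" fill="none" stroke="#0000ff"/>
  <polyline points="5.740,132.352 163.904,142.067 300.626,142.415 331.435,123.115" fill="none" stroke="#0000ff"/>
  <polyline points="29.519,51.053 109.880,94.232 188.999,122.531 266.876,135.948" fill="none" stroke="#0000ff"/>
  <polygon points="269.709,81.645 309.894,123.878 248.979,24.792 153.489,69.467 301.757,88.541 125.104,82.880" fill="none" stroke="#0000ff"/>
</svg>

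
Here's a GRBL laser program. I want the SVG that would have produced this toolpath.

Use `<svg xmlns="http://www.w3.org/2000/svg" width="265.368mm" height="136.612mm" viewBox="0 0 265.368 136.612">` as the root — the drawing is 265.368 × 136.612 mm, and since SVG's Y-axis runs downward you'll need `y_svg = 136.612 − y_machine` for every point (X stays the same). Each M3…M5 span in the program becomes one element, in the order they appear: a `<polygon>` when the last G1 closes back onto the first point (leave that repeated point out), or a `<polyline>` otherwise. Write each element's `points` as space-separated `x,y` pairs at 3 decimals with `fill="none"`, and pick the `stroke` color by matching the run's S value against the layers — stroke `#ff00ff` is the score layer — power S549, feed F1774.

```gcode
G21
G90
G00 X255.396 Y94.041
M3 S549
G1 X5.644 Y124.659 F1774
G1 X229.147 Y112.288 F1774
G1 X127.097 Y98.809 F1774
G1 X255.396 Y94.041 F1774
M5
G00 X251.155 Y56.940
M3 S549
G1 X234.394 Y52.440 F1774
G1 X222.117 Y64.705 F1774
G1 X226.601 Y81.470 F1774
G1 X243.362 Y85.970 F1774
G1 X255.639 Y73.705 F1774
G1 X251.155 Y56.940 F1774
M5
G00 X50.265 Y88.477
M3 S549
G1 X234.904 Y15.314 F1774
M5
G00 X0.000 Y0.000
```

<svg xmlns="http://www.w3.org/2000/svg" width="265.368mm" height="136.612mm" viewBox="0 0 265.368 136.612">
  <polygon points="255.396,42.571 5.644,11.953 229.147,24.324 127.097,37.803" fill="none" stroke="#ff00ff"/>
  <polygon points="251.155,79.672 234.394,84.172 222.117,71.907 226.601,55.142 243.362,50.642 255.639,62.907" fill="none" stroke="#ff00ff"/>
  <polyline points="50.265,48.135 234.904,121.298" fill="none" stroke="#ff00ff"/>
</svg>

Machine Y-up, SVG Y-down with viewBox height 136.612, so y_svg = 136.612 − y_machine; X carries over. Every run uses S549, so all elements get stroke `#ff00ff` (score).

Run 1: The run returns to its start, so emit a `<polygon>` with points (Y-flipped): 255.396,42.571 5.644,11.953 229.147,24.324 127.097,37.803.

Run 2: The run returns to its start, so emit a `<polygon>` with points (Y-flipped): 251.155,79.672 234.394,84.172 222.117,71.907 226.601,55.142 243.362,50.642 255.639,62.907.

Run 3: The run is open, so emit a `<polyline>` with points (Y-flipped): 50.265,48.135 234.904,121.298.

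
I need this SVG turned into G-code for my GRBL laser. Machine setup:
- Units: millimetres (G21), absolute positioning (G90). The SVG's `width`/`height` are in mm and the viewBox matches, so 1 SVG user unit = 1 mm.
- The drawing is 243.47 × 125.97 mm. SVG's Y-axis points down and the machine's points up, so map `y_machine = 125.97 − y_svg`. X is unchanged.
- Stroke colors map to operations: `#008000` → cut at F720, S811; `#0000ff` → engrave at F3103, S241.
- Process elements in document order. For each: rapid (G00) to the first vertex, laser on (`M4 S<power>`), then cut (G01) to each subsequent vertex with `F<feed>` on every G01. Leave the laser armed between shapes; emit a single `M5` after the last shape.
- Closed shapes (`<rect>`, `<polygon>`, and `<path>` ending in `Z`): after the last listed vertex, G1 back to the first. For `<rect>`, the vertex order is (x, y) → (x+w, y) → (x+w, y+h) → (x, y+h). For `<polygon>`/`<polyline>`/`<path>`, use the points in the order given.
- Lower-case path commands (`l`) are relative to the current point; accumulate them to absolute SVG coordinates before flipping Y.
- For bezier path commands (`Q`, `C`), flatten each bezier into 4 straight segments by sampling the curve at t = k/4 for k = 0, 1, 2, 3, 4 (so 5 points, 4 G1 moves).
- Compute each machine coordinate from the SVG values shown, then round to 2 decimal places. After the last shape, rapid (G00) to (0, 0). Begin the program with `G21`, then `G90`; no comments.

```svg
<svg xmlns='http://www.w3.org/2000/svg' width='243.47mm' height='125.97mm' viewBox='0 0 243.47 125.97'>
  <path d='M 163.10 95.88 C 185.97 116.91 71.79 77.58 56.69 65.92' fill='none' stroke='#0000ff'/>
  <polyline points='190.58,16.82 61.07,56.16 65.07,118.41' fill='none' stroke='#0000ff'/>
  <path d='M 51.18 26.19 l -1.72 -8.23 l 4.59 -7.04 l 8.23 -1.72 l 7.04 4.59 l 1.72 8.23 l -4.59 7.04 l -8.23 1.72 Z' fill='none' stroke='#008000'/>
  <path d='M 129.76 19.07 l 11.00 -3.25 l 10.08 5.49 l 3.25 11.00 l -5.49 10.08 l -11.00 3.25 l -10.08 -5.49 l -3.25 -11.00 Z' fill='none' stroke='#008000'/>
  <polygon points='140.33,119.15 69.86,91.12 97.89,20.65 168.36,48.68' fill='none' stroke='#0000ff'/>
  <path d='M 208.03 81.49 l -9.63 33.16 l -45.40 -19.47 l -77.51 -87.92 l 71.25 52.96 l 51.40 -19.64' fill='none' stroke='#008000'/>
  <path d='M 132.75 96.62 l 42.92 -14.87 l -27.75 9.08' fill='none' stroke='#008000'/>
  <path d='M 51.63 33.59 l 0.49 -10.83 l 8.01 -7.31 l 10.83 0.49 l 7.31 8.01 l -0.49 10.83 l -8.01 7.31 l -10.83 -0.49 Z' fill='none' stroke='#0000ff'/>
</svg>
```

G21
G90
G00 X163.10 Y30.09
M4 S241
G01 X158.25 Y24.26 F3103
G01 X124.13 Y32.81 F3103
G01 X82.90 Y47.49 F3103
G01 X56.69 Y60.05 F3103
G00 X190.58 Y109.15
M4 S241
G01 X61.07 Y69.81 F3103
G01 X65.07 Y7.56 F3103
G00 X51.18 Y99.78
M4 S811
G01 X49.46 Y108.01 F720
G01 X54.05 Y115.05 F720
G01 X62.28 Y116.77 F720
G01 X69.32 Y112.18 F720
G01 X71.04 Y103.95 F720
G01 X66.45 Y96.91 F720
G01 X58.22 Y95.19 F720
G01 X51.18 Y99.78 F720
G00 X129.76 Y106.90
M4 S811
G01 X140.76 Y110.15 F720
G01 X150.84 Y104.66 F720
G01 X154.09 Y93.66 F720
G01 X148.60 Y83.58 F720
G01 X137.60 Y80.33 F720
G01 X127.52 Y85.82 F720
G01 X124.27 Y96.82 F720
G01 X129.76 Y106.90 F720
G00 X140.33 Y6.82
M4 S241
G01 X69.86 Y34.85 F3103
G01 X97.89 Y105.32 F3103
G01 X168.36 Y77.29 F3103
G01 X140.33 Y6.82 F3103
G00 X208.03 Y44.48
M4 S811
G01 X198.40 Y11.32 F720
G01 X153.00 Y30.79 F720
G01 X75.49 Y118.71 F720
G01 X146.74 Y65.75 F720
G01 X198.14 Y85.39 F720
G00 X132.75 Y29.35
M4 S811
G01 X175.67 Y44.22 F720
G01 X147.92 Y35.14 F720
G00 X51.63 Y92.38
M4 S241
G01 X52.12 Y103.21 F3103
G01 X60.13 Y110.52 F3103
G01 X70.96 Y110.03 F3103
G01 X78.27 Y102.02 F3103
G01 X77.78 Y91.19 F3103
G01 X69.77 Y83.88 F3103
G01 X58.94 Y84.37 F3103
G01 X51.63 Y92.38 F3103
M5
G00 X0.00 Y0.00

viewBox `0 0 243.47 125.97` with mm width/height → 1 unit = 1 mm. Flip: y_m = 125.97 − y_svg.

**Shape 1** — `<path>` cubic bezier, stroke `#0000ff` → engrave (S241, F3103). Control points (SVG): P0=(163.10,95.88), P1=(185.97,116.91), P2=(71.79,77.58), P3=(56.69,65.92); sampled at t=k/4. Machine vertices: (163.10,30.09) → (158.25,24.26) → (124.13,32.81) → (82.90,47.49) → (56.69,60.05). Open path.

**Shape 2** — `<polyline>` open polyline, stroke `#0000ff` → engrave (S241, F3103). Machine vertices: (190.58,109.15) → (61.07,69.81) → (65.07,7.56). Open path.

**Shape 3** — `<path>` regular polygon, stroke `#008000` → cut (S811, F720). Machine vertices: (51.18,99.78) → (49.46,108.01) → (54.05,115.05) → (62.28,116.77) → (69.32,112.18) → (71.04,103.95) → (66.45,96.91) → (58.22,95.19) → (51.18,99.78). Closed: final G1 returns to the first vertex.

**Shape 4** — `<path>` regular polygon, stroke `#008000` → cut (S811, F720). Machine vertices: (129.76,106.90) → (140.76,110.15) → (150.84,104.66) → (154.09,93.66) → (148.60,83.58) → (137.60,80.33) → (127.52,85.82) → (124.27,96.82) → (129.76,106.90). Closed: final G1 returns to the first vertex.

**Shape 5** — `<polygon>` regular polygon, stroke `#0000ff` → engrave (S241, F3103). Machine vertices: (140.33,6.82) → (69.86,34.85) → (97.89,105.32) → (168.36,77.29) → (140.33,6.82). Closed: final G1 returns to the first vertex.

**Shape 6** — `<path>` open polyline, stroke `#008000` → cut (S811, F720). Machine vertices: (208.03,44.48) → (198.40,11.32) → (153.00,30.79) → (75.49,118.71) → (146.74,65.75) → (198.14,85.39). Open path.

**Shape 7** — `<path>` open polyline, stroke `#008000` → cut (S811, F720). Machine vertices: (132.75,29.35) → (175.67,44.22) → (147.92,35.14). Open path.

**Shape 8** — `<path>` regular polygon, stroke `#0000ff` → engrave (S241, F3103). Machine vertices: (51.63,92.38) → (52.12,103.21) → (60.13,110.52) → (70.96,110.03) → (78.27,102.02) → (77.78,91.19) → (69.77,83.88) → (58.94,84.37) → (51.63,92.38). Closed: final G1 returns to the first vertex.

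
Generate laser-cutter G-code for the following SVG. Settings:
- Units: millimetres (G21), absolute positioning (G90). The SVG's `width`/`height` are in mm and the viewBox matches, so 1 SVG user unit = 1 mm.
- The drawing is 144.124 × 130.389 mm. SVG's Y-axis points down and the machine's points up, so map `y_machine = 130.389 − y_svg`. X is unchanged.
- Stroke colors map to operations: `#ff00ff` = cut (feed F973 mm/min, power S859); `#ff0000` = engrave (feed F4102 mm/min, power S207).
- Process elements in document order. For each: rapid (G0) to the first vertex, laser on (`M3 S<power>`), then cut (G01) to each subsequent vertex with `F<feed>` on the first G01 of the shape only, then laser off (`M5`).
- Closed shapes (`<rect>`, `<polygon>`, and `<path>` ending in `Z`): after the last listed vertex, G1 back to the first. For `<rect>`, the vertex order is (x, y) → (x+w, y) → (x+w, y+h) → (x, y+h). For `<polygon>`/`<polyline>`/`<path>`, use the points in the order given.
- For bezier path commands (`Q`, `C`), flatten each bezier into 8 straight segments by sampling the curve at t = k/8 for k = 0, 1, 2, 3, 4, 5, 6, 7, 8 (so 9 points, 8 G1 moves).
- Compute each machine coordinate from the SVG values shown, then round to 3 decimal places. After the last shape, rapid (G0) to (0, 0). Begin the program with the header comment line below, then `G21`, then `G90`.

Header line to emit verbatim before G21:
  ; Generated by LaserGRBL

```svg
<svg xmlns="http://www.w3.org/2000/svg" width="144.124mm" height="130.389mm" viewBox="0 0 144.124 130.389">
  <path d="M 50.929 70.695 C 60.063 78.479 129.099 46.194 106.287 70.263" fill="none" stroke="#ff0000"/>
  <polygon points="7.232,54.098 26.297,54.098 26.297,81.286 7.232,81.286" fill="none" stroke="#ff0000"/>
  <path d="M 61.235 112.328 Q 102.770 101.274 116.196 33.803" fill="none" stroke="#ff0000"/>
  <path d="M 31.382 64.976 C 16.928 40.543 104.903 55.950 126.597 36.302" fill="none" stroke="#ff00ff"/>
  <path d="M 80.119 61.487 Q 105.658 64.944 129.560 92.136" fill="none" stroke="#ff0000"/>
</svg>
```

viewBox `0 0 144.124 130.389` with mm width/height → 1 unit = 1 mm. Flip: y_m = 130.389 − y_svg.

**Shape 1** — `<path>` cubic bezier, stroke `#ff0000` → engrave (S207, F4102). Control points (SVG): P0=(50.929,70.695), P1=(60.063,78.479), P2=(129.099,46.194), P3=(106.287,70.263); sampled at t=k/8. Machine vertices: (50.929,59.694) → (56.866,58.465) → (66.640,59.862) → (78.473,62.756) → (90.588,66.017) → (101.205,68.514) → (108.546,69.118) → (110.833,66.699) → (106.287,60.126). Open path.

**Shape 2** — `<polygon>` rectangle, stroke `#ff0000` → engrave (S207, F4102). Machine vertices: (7.232,76.291) → (26.297,76.291) → (26.297,49.103) → (7.232,49.103) → (7.232,76.291). Closed: final G1 returns to the first vertex.

**Shape 3** — `<path>` quadratic bezier, stroke `#ff0000` → engrave (S207, F4102). Control points (SVG): P0=(61.235,112.328), P1=(102.770,101.274), P2=(116.196,33.803); sampled at t=k/8. Machine vertices: (61.235,18.061) → (71.180,21.706) → (80.246,27.114) → (88.433,34.285) → (95.743,43.219) → (102.174,53.916) → (107.726,66.377) → (112.400,80.600) → (116.196,96.586). Open path.

**Shape 4** — `<path>` cubic bezier, stroke `#ff00ff` → cut (S859, F973). Control points (SVG): P0=(31.382,64.976), P1=(16.928,40.543), P2=(104.903,55.950), P3=(126.597,36.302); sampled at t=k/8. Machine vertices: (31.382,65.413) → (30.434,72.854) → (37.111,77.438) → (49.437,80.042) → (65.434,81.544) → (83.126,82.822) → (100.535,84.754) → (115.684,88.216) → (126.597,94.087). Open path.

**Shape 5** — `<path>` quadratic bezier, stroke `#ff0000` → engrave (S207, F4102). Control points (SVG): P0=(80.119,61.487), P1=(105.658,64.944), P2=(129.560,92.136); sampled at t=k/8. Machine vertices: (80.119,68.902) → (86.478,67.667) → (92.786,65.690) → (99.043,62.972) → (105.249,59.511) → (111.403,55.309) → (117.507,50.366) → (123.559,44.680) → (129.560,38.253). Open path.

; Generated by LaserGRBL
G21
G90
G0 X50.929 Y59.694
M3 S207
G01 X56.866 Y58.465 F4102
G01 X66.640 Y59.862
G01 X78.473 Y62.756
G01 X90.588 Y66.017
G01 X101.205 Y68.514
G01 X108.546 Y69.118
G01 X110.833 Y66.699
G01 X106.287 Y60.126
M5
G0 X7.232 Y76.291
M3 S207
G01 X26.297 Y76.291 F4102
G01 X26.297 Y49.103
G01 X7.232 Y49.103
G01 X7.232 Y76.291
M5
G0 X61.235 Y18.061
M3 S207
G01 X71.180 Y21.706 F4102
G01 X80.246 Y27.114
G01 X88.433 Y34.285
G01 X95.743 Y43.219
G01 X102.174 Y53.916
G01 X107.726 Y66.377
G01 X112.400 Y80.600
G01 X116.196 Y96.586
M5
G0 X31.382 Y65.413
M3 S859
G01 X30.434 Y72.854 F973
G01 X37.111 Y77.438
G01 X49.437 Y80.042
G01 X65.434 Y81.544
G01 X83.126 Y82.822
G01 X100.535 Y84.754
G01 X115.684 Y88.216
G01 X126.597 Y94.087
M5
G0 X80.119 Y68.902
M3 S207
G01 X86.478 Y67.667 F4102
G01 X92.786 Y65.690
G01 X99.043 Y62.972
G01 X105.249 Y59.511
G01 X111.403 Y55.309
G01 X117.507 Y50.366
G01 X123.559 Y44.680
G01 X129.560 Y38.253
M5
G0 X0.000 Y0.000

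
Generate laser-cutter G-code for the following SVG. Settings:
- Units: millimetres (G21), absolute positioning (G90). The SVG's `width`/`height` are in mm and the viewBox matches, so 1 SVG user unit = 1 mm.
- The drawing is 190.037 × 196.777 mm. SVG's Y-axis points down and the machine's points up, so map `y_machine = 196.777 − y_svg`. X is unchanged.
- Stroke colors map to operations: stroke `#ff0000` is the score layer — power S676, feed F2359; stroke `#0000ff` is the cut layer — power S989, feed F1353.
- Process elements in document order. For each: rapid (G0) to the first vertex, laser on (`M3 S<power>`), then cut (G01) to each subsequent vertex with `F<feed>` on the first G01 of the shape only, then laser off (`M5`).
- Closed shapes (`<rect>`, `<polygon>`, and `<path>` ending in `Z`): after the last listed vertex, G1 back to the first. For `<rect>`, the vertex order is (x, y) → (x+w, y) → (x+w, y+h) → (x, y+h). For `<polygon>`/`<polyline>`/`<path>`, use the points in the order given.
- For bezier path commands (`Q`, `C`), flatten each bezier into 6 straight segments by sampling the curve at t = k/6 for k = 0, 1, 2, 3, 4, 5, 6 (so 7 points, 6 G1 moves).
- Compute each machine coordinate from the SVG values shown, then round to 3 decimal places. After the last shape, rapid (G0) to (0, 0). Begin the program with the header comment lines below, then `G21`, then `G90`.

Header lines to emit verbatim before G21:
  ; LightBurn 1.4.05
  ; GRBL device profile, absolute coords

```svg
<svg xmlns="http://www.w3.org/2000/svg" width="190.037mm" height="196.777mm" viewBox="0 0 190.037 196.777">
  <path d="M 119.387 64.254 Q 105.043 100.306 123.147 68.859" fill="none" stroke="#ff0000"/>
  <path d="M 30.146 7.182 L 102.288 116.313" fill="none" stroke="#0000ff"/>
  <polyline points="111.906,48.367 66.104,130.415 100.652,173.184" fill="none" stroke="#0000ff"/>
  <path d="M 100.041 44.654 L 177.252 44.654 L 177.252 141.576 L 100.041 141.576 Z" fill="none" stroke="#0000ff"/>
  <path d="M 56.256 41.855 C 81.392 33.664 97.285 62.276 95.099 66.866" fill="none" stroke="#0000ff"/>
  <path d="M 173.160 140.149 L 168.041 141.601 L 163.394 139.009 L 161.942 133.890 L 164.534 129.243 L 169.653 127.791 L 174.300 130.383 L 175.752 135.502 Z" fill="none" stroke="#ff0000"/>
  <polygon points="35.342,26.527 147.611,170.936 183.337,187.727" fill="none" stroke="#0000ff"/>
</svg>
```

; LightBurn 1.4.05
; GRBL device profile, absolute coords
G21
G90
G0 X119.387 Y132.523
M3 S676
G01 X115.507 Y122.381 F2359
G01 X113.430 Y115.988
G01 X113.155 Y113.346
G01 X114.683 Y114.453
G01 X118.014 Y119.311
G01 X123.147 Y127.918
M5
G0 X30.146 Y189.595
M3 S989
G01 X102.288 Y80.464 F1353
M5
G0 X111.906 Y148.410
M3 S989
G01 X66.104 Y66.362 F1353
G01 X100.652 Y23.593
M5
G0 X100.041 Y152.123
M3 S989
G01 X177.252 Y152.123 F1353
G01 X177.252 Y55.201
G01 X100.041 Y55.201
G01 X100.041 Y152.123
M5
G0 X56.256 Y154.922
M3 S989
G01 X68.013 Y156.232 F1353
G01 X77.984 Y153.098
G01 X85.923 Y147.209
G01 X91.586 Y140.256
G01 X94.726 Y133.926
G01 X95.099 Y129.911
M5
G0 X173.160 Y56.628
M3 S676
G01 X168.041 Y55.176 F2359
G01 X163.394 Y57.768
G01 X161.942 Y62.887
G01 X164.534 Y67.534
G01 X169.653 Y68.986
G01 X174.300 Y66.394
G01 X175.752 Y61.275
G01 X173.160 Y56.628
M5
G0 X35.342 Y170.250
M3 S989
G01 X147.611 Y25.841 F1353
G01 X183.337 Y9.050
G01 X35.342 Y170.250
M5
G0 X0.000 Y0.000

viewBox `0 0 190.037 196.777` with mm width/height → 1 unit = 1 mm. Flip: y_m = 196.777 − y_svg.

**Shape 1** — `<path>` quadratic bezier, stroke `#ff0000` → score (S676, F2359). Control points (SVG): P0=(119.387,64.254), P1=(105.043,100.306), P2=(123.147,68.859); sampled at t=k/6. Machine vertices: (119.387,132.523) → (115.507,122.381) → (113.430,115.988) → (113.155,113.346) → (114.683,114.453) → (118.014,119.311) → (123.147,127.918). Open path.

**Shape 2** — `<path>` line segment, stroke `#0000ff` → cut (S989, F1353). Machine vertices: (30.146,189.595) → (102.288,80.464). Open path.

**Shape 3** — `<polyline>` open polyline, stroke `#0000ff` → cut (S989, F1353). Machine vertices: (111.906,148.410) → (66.104,66.362) → (100.652,23.593). Open path.

**Shape 4** — `<path>` rectangle, stroke `#0000ff` → cut (S989, F1353). Machine vertices: (100.041,152.123) → (177.252,152.123) → (177.252,55.201) → (100.041,55.201) → (100.041,152.123). Closed: final G1 returns to the first vertex.

**Shape 5** — `<path>` cubic bezier, stroke `#0000ff` → cut (S989, F1353). Control points (SVG): P0=(56.256,41.855), P1=(81.392,33.664), P2=(97.285,62.276), P3=(95.099,66.866); sampled at t=k/6. Machine vertices: (56.256,154.922) → (68.013,156.232) → (77.984,153.098) → (85.923,147.209) → (91.586,140.256) → (94.726,133.926) → (95.099,129.911). Open path.

**Shape 6** — `<path>` regular polygon, stroke `#ff0000` → score (S676, F2359). Machine vertices: (173.160,56.628) → (168.041,55.176) → (163.394,57.768) → (161.942,62.887) → (164.534,67.534) → (169.653,68.986) → (174.300,66.394) → (175.752,61.275) → (173.160,56.628). Closed: final G1 returns to the first vertex.

**Shape 7** — `<polygon>` closed polygon, stroke `#0000ff` → cut (S989, F1353). Machine vertices: (35.342,170.250) → (147.611,25.841) → (183.337,9.050) → (35.342,170.250). Closed: final G1 returns to the first vertex.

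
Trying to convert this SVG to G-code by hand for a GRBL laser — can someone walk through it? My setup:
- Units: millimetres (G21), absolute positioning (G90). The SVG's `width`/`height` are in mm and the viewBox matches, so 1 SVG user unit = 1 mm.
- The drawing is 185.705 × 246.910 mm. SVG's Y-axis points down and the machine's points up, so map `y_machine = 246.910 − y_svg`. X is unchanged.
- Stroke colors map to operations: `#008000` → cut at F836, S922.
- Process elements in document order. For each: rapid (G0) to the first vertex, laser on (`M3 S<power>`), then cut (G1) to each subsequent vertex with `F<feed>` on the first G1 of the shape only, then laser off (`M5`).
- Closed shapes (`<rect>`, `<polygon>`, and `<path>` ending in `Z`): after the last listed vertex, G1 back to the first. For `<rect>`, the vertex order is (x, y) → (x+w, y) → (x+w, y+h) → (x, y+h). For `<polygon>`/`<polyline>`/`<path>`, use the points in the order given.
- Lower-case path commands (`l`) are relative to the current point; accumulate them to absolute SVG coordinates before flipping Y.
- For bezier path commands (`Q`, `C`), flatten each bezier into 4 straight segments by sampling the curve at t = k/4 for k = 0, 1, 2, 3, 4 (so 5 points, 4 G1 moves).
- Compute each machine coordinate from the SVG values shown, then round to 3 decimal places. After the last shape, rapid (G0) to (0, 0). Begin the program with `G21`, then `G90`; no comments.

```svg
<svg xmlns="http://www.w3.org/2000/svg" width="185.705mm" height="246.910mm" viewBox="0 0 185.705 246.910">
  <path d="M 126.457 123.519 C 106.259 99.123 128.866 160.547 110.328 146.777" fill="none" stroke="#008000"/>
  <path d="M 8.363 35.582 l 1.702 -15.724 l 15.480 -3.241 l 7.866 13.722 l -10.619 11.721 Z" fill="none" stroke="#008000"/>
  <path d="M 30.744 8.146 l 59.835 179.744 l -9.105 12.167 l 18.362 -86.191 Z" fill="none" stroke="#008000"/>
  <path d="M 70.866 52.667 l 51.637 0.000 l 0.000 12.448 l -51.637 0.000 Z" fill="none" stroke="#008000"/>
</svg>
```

G21
G90
G0 X126.457 Y123.391
M3 S922
G1 X118.023 Y128.113 F836
G1 X117.770 Y115.747
G1 X117.829 Y101.389
G1 X110.328 Y100.133
M5
G0 X8.363 Y211.328
M3 S922
G1 X10.065 Y227.052 F836
G1 X25.545 Y230.293
G1 X33.411 Y216.571
G1 X22.792 Y204.850
G1 X8.363 Y211.328
M5
G0 X30.744 Y238.764
M3 S922
G1 X90.579 Y59.020 F836
G1 X81.474 Y46.853
G1 X99.836 Y133.044
G1 X30.744 Y238.764
M5
G0 X70.866 Y194.243
M3 S922
G1 X122.503 Y194.243 F836
G1 X122.503 Y181.795
G1 X70.866 Y181.795
G1 X70.866 Y194.243
M5
G0 X0.000 Y0.000

Since the viewBox matches the mm dimensions, user units are millimetres directly. The only transform is the Y-flip y_m = 246.910 − y_svg.

Shape 1 is a cubic bezier drawn with `<path>`. Its stroke #008000 means cut at S922, F836. After flipping Y the toolpath is (126.457,123.391) → (118.023,128.113) → (117.770,115.747) → (117.829,101.389) → (110.328,100.133).

Shape 2 is a regular polygon drawn with `<path>`. Its stroke #008000 means cut at S922, F836. After flipping Y the toolpath is (8.363,211.328) → (10.065,227.052) → (25.545,230.293) → (33.411,216.571) → (22.792,204.850) → (8.363,211.328), returning to the start.

Shape 3 is a closed polygon drawn with `<path>`. Its stroke #008000 means cut at S922, F836. After flipping Y the toolpath is (30.744,238.764) → (90.579,59.020) → (81.474,46.853) → (99.836,133.044) → (30.744,238.764), returning to the start.

Shape 4 is a rectangle drawn with `<path>`. Its stroke #008000 means cut at S922, F836. After flipping Y the toolpath is (70.866,194.243) → (122.503,194.243) → (122.503,181.795) → (70.866,181.795) → (70.866,194.243), returning to the start.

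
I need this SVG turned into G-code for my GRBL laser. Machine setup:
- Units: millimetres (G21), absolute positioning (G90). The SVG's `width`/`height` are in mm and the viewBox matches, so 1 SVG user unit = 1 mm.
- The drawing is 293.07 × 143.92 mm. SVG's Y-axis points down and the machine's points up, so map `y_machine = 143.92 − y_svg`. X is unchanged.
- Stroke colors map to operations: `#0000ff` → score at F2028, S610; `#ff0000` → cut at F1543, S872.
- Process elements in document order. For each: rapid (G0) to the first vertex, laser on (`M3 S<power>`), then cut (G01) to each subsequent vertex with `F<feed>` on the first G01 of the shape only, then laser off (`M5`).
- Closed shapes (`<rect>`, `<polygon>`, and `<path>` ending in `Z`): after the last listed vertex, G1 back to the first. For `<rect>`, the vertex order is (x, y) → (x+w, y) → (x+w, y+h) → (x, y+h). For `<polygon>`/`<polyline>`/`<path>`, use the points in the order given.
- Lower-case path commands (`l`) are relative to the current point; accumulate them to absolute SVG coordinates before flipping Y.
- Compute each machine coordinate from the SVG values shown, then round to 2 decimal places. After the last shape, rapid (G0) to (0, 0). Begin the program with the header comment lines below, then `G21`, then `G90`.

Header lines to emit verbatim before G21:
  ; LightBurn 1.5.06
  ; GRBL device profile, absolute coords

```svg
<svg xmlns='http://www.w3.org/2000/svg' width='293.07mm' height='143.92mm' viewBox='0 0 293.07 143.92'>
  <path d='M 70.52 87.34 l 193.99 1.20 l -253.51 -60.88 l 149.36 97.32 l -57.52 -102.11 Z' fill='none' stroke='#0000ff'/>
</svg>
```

; LightBurn 1.5.06
; GRBL device profile, absolute coords
G21
G90
G0 X70.52 Y56.58
M3 S610
G01 X264.51 Y55.38 F2028
G01 X11.00 Y116.26
G01 X160.36 Y18.94
G01 X102.84 Y121.05
G01 X70.52 Y56.58
M5
G0 X0.00 Y0.00

Since the viewBox matches the mm dimensions, user units are millimetres directly. The only transform is the Y-flip y_m = 143.92 − y_svg.

Shape 1 is a closed polygon drawn with `<path>`. Its stroke #0000ff means score at S610, F2028. After flipping Y the toolpath is (70.52,56.58) → (264.51,55.38) → (11.00,116.26) → (160.36,18.94) → (102.84,121.05) → (70.52,56.58), returning to the start.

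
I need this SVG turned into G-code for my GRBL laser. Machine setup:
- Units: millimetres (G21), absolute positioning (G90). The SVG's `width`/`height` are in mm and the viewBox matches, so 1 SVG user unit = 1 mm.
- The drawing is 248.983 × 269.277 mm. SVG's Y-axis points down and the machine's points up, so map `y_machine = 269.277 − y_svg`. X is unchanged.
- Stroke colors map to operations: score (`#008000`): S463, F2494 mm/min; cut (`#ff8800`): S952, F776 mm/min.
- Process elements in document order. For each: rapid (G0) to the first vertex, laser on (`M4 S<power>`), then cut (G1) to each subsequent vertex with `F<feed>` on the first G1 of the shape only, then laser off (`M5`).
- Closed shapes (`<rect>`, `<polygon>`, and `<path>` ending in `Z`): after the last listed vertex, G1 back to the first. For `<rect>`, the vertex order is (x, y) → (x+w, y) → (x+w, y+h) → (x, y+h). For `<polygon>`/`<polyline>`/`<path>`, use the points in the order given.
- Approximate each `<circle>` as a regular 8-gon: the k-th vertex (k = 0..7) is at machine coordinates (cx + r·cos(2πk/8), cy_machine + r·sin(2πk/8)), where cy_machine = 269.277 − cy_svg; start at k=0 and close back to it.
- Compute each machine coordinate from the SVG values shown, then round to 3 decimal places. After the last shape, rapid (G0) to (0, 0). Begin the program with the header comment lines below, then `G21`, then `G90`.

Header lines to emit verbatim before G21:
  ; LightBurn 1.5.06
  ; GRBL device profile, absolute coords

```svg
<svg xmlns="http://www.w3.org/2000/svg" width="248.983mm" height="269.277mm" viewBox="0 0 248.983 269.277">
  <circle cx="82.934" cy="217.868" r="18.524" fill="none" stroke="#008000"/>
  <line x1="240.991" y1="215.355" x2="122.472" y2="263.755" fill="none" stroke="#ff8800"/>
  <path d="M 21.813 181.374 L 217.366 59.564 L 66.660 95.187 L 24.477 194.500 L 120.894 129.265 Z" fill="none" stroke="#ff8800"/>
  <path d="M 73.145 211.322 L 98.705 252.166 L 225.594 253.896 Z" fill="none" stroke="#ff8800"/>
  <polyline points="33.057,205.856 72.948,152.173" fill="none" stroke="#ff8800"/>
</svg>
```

Since the viewBox matches the mm dimensions, user units are millimetres directly. The only transform is the Y-flip y_m = 269.277 − y_svg.

Shape 1 is a circle drawn with `<circle>`. Its stroke #008000 means score at S463, F2494. After flipping Y the toolpath is (101.458,51.409) → (96.032,64.507) → (82.934,69.933) → (69.836,64.507) → (64.410,51.409) → (69.836,38.311) → (82.934,32.885) → (96.032,38.311) → (101.458,51.409), returning to the start.

Shape 2 is a line segment drawn with `<line>`. Its stroke #ff8800 means cut at S952, F776. After flipping Y the toolpath is (240.991,53.922) → (122.472,5.522).

Shape 3 is a closed polygon drawn with `<path>`. Its stroke #ff8800 means cut at S952, F776. After flipping Y the toolpath is (21.813,87.903) → (217.366,209.713) → (66.660,174.090) → (24.477,74.777) → (120.894,140.012) → (21.813,87.903), returning to the start.

Shape 4 is a closed polygon drawn with `<path>`. Its stroke #ff8800 means cut at S952, F776. After flipping Y the toolpath is (73.145,57.955) → (98.705,17.111) → (225.594,15.381) → (73.145,57.955), returning to the start.

Shape 5 is a line segment drawn with `<polyline>`. Its stroke #ff8800 means cut at S952, F776. After flipping Y the toolpath is (33.057,63.421) → (72.948,117.104).

; LightBurn 1.5.06
; GRBL device profile, absolute coords
G21
G90
G0 X101.458 Y51.409
M4 S463
G1 X96.032 Y64.507 F2494
G1 X82.934 Y69.933
G1 X69.836 Y64.507
G1 X64.410 Y51.409
G1 X69.836 Y38.311
G1 X82.934 Y32.885
G1 X96.032 Y38.311
G1 X101.458 Y51.409
M5
G0 X240.991 Y53.922
M4 S952
G1 X122.472 Y5.522 F776
M5
G0 X21.813 Y87.903
M4 S952
G1 X217.366 Y209.713 F776
G1 X66.660 Y174.090
G1 X24.477 Y74.777
G1 X120.894 Y140.012
G1 X21.813 Y87.903
M5
G0 X73.145 Y57.955
M4 S952
G1 X98.705 Y17.111 F776
G1 X225.594 Y15.381
G1 X73.145 Y57.955
M5
G0 X33.057 Y63.421
M4 S952
G1 X72.948 Y117.104 F776
M5
G0 X0.000 Y0.000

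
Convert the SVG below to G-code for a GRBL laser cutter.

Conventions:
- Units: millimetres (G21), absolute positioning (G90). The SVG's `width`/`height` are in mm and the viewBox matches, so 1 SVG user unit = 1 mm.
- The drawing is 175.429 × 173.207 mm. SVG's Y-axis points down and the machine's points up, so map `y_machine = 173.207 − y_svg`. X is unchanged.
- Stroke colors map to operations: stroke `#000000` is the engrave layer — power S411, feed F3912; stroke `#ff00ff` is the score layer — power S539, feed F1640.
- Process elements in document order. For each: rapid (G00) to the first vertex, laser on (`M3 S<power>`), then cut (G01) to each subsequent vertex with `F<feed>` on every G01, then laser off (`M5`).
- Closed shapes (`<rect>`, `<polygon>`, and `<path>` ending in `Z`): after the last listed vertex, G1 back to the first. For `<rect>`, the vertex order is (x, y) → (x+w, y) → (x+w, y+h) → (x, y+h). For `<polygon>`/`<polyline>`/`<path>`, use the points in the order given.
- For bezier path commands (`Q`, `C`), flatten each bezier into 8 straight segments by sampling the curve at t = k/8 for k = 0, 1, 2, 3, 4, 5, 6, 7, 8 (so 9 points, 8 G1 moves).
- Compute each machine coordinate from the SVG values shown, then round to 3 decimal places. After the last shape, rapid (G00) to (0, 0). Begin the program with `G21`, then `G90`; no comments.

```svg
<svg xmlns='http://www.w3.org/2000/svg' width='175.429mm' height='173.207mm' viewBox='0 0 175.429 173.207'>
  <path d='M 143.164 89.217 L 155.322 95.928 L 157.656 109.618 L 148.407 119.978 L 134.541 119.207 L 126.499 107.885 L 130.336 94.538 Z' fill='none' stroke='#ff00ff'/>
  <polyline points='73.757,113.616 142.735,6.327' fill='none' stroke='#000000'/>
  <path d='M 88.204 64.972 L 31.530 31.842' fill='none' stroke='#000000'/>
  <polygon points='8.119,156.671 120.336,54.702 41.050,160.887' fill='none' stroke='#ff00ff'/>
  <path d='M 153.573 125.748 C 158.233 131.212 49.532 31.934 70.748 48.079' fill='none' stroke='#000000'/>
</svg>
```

Since the viewBox matches the mm dimensions, user units are millimetres directly. The only transform is the Y-flip y_m = 173.207 − y_svg.

Shape 1 is a regular polygon drawn with `<path>`. Its stroke #ff00ff means score at S539, F1640. After flipping Y the toolpath is (143.164,83.990) → (155.322,77.279) → (157.656,63.589) → (148.407,53.229) → (134.541,54.000) → (126.499,65.322) → (130.336,78.669) → (143.164,83.990), returning to the start.

Shape 2 is a line segment drawn with `<polyline>`. Its stroke #000000 means engrave at S411, F3912. After flipping Y the toolpath is (73.757,59.591) → (142.735,166.880).

Shape 3 is a line segment drawn with `<path>`. Its stroke #000000 means engrave at S411, F3912. After flipping Y the toolpath is (88.204,108.235) → (31.530,141.365).

Shape 4 is a closed polygon drawn with `<polygon>`. Its stroke #ff00ff means score at S539, F1640. After flipping Y the toolpath is (8.119,16.536) → (120.336,118.505) → (41.050,12.320) → (8.119,16.536), returning to the start.

Shape 5 is a cubic bezier drawn with `<path>`. Its stroke #000000 means engrave at S411, F3912. After flipping Y the toolpath is (153.573,47.459) → (150.482,49.890) → (139.614,59.560) → (123.820,73.890) → (105.952,90.299) → (88.860,106.207) → (75.394,119.035) → (68.407,126.202) → (70.748,125.128).

G21
G90
G00 X143.164 Y83.990
M3 S539
G01 X155.322 Y77.279 F1640
G01 X157.656 Y63.589 F1640
G01 X148.407 Y53.229 F1640
G01 X134.541 Y54.000 F1640
G01 X126.499 Y65.322 F1640
G01 X130.336 Y78.669 F1640
G01 X143.164 Y83.990 F1640
M5
G00 X73.757 Y59.591
M3 S411
G01 X142.735 Y166.880 F3912
M5
G00 X88.204 Y108.235
M3 S411
G01 X31.530 Y141.365 F3912
M5
G00 X8.119 Y16.536
M3 S539
G01 X120.336 Y118.505 F1640
G01 X41.050 Y12.320 F1640
G01 X8.119 Y16.536 F1640
M5
G00 X153.573 Y47.459
M3 S411
G01 X150.482 Y49.890 F3912
G01 X139.614 Y59.560 F3912
G01 X123.820 Y73.890 F3912
G01 X105.952 Y90.299 F3912
G01 X88.860 Y106.207 F3912
G01 X75.394 Y119.035 F3912
G01 X68.407 Y126.202 F3912
G01 X70.748 Y125.128 F3912
M5
G00 X0.000 Y0.000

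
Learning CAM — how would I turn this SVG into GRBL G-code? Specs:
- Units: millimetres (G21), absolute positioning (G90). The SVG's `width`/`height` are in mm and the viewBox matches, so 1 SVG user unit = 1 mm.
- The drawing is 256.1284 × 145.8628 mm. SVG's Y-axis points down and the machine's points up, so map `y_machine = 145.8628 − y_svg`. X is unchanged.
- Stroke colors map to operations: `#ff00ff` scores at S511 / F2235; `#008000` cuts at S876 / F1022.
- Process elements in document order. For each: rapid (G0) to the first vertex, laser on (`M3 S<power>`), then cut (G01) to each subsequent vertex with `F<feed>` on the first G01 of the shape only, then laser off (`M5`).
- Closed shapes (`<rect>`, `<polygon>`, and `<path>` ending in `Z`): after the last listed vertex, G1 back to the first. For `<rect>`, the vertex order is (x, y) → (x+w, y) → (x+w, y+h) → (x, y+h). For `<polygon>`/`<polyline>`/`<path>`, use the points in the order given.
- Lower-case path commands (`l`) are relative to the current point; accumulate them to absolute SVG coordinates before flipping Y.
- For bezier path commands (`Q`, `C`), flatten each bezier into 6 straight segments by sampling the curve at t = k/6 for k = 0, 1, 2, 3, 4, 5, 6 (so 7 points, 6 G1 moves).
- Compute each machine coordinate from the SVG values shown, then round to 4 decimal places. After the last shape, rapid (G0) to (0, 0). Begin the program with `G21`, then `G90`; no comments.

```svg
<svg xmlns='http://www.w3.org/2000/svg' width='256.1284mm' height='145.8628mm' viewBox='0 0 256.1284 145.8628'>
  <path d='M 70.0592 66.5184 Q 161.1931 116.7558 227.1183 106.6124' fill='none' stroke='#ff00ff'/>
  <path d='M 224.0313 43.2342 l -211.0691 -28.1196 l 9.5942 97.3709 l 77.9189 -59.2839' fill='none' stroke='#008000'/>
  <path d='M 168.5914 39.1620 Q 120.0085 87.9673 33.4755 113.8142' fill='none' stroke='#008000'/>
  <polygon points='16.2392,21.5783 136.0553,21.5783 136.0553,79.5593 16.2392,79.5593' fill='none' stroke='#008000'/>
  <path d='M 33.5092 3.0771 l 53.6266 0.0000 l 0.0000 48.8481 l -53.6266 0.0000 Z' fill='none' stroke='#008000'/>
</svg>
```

G21
G90
G0 X70.0592 Y79.3444
M3 S511
G01 X99.7369 Y64.2758 F2235
G01 X128.0142 Y52.5618
G01 X154.8909 Y44.2022
G01 X180.3672 Y39.1971
G01 X204.4430 Y37.5465
G01 X227.1183 Y39.2504
M5
G0 X224.0313 Y102.6286
M3 S876
G01 X12.9622 Y130.7482 F1022
G01 X22.5564 Y33.3773
G01 X100.4753 Y92.6612
M5
G0 X168.5914 Y106.7008
M3 S876
G01 X151.3429 Y91.0701 F1022
G01 X131.9861 Y76.7149
G01 X110.5210 Y63.6351
G01 X86.9475 Y51.8308
G01 X61.2657 Y41.3020
G01 X33.4755 Y32.0486
M5
G0 X16.2392 Y124.2845
M3 S876
G01 X136.0553 Y124.2845 F1022
G01 X136.0553 Y66.3035
G01 X16.2392 Y66.3035
G01 X16.2392 Y124.2845
M5
G0 X33.5092 Y142.7857
M3 S876
G01 X87.1358 Y142.7857 F1022
G01 X87.1358 Y93.9376
G01 X33.5092 Y93.9376
G01 X33.5092 Y142.7857
M5
G0 X0.0000 Y0.0000

Since the viewBox matches the mm dimensions, user units are millimetres directly. The only transform is the Y-flip y_m = 145.8628 − y_svg.

Shape 1 is a quadratic bezier drawn with `<path>`. Its stroke #ff00ff means score at S511, F2235. After flipping Y the toolpath is (70.0592,79.3444) → (99.7369,64.2758) → (128.0142,52.5618) → (154.8909,44.2022) → (180.3672,39.1971) → (204.4430,37.5465) → (227.1183,39.2504).

Shape 2 is a open polyline drawn with `<path>`. Its stroke #008000 means cut at S876, F1022. After flipping Y the toolpath is (224.0313,102.6286) → (12.9622,130.7482) → (22.5564,33.3773) → (100.4753,92.6612).

Shape 3 is a quadratic bezier drawn with `<path>`. Its stroke #008000 means cut at S876, F1022. After flipping Y the toolpath is (168.5914,106.7008) → (151.3429,91.0701) → (131.9861,76.7149) → (110.5210,63.6351) → (86.9475,51.8308) → (61.2657,41.3020) → (33.4755,32.0486).

Shape 4 is a rectangle drawn with `<polygon>`. Its stroke #008000 means cut at S876, F1022. After flipping Y the toolpath is (16.2392,124.2845) → (136.0553,124.2845) → (136.0553,66.3035) → (16.2392,66.3035) → (16.2392,124.2845), returning to the start.

Shape 5 is a rectangle drawn with `<path>`. Its stroke #008000 means cut at S876, F1022. After flipping Y the toolpath is (33.5092,142.7857) → (87.1358,142.7857) → (87.1358,93.9376) → (33.5092,93.9376) → (33.5092,142.7857), returning to the start.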